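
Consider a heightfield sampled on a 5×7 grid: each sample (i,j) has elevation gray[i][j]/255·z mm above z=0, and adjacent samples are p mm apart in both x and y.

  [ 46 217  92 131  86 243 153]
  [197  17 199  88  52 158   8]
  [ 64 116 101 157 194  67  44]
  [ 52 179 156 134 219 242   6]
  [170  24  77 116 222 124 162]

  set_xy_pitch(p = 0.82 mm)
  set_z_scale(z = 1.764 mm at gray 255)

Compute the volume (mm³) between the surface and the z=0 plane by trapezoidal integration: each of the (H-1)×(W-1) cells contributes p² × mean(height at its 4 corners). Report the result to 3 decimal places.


height_mm = gray/255 × 1.764; cell vol = 0.82² × mean(4 corners)
unit = 0.82² × 1.764 / (4×255) = 0.00116286 mm³ per gray-sum
row 0: Σ corner-gray over 6 cells = 2970  → 3.4537
row 1: Σ corner-gray over 6 cells = 2611  → 3.0362
row 2: Σ corner-gray over 6 cells = 3296  → 3.8328
row 3: Σ corner-gray over 6 cells = 3376  → 3.9258
Σ rows: total corner-gray = 12253  → 14.2485 mm³

14.248


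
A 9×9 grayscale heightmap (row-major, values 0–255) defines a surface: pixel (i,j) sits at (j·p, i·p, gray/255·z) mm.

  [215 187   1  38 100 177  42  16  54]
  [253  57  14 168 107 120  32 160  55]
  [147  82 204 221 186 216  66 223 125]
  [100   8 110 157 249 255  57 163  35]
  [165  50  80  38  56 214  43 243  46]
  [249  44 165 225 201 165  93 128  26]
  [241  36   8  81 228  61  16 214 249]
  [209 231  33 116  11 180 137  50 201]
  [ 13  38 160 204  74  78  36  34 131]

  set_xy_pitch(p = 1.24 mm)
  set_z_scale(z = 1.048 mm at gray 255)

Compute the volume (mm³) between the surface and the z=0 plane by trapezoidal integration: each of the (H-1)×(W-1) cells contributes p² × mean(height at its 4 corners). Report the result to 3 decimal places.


height_mm = gray/255 × 1.048; cell vol = 1.24² × mean(4 corners)
unit = 1.24² × 1.048 / (4×255) = 0.00157981 mm³ per gray-sum
row 0: Σ corner-gray over 8 cells = 3015  → 4.7631
row 1: Σ corner-gray over 8 cells = 4292  → 6.7805
row 2: Σ corner-gray over 8 cells = 4801  → 7.5847
row 3: Σ corner-gray over 8 cells = 3792  → 5.9906
row 4: Σ corner-gray over 8 cells = 3976  → 6.2813
row 5: Σ corner-gray over 8 cells = 4095  → 6.4693
row 6: Σ corner-gray over 8 cells = 3704  → 5.8516
row 7: Σ corner-gray over 8 cells = 3318  → 5.2418
Σ rows: total corner-gray = 30993  → 48.9630 mm³

48.963


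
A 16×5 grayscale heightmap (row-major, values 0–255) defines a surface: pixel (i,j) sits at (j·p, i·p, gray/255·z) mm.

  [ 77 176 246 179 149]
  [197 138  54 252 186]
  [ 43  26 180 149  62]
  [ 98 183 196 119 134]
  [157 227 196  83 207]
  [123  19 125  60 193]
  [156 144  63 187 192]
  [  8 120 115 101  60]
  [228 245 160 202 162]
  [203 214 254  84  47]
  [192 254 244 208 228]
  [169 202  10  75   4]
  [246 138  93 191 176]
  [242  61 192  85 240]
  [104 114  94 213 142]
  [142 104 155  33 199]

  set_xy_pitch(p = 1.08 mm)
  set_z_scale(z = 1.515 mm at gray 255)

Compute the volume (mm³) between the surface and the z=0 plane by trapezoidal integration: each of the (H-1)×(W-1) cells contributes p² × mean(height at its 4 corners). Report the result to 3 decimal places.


height_mm = gray/255 × 1.515; cell vol = 1.08² × mean(4 corners)
unit = 1.08² × 1.515 / (4×255) = 0.00173245 mm³ per gray-sum
row 0: Σ corner-gray over 4 cells = 2699  → 4.6759
row 1: Σ corner-gray over 4 cells = 2086  → 3.6139
row 2: Σ corner-gray over 4 cells = 2043  → 3.5394
row 3: Σ corner-gray over 4 cells = 2604  → 4.5113
row 4: Σ corner-gray over 4 cells = 2100  → 3.6381
row 5: Σ corner-gray over 4 cells = 1860  → 3.2224
row 6: Σ corner-gray over 4 cells = 1876  → 3.2501
row 7: Σ corner-gray over 4 cells = 2344  → 4.0609
row 8: Σ corner-gray over 4 cells = 2958  → 5.1246
row 9: Σ corner-gray over 4 cells = 3186  → 5.5196
row 10: Σ corner-gray over 4 cells = 2579  → 4.4680
row 11: Σ corner-gray over 4 cells = 2013  → 3.4874
row 12: Σ corner-gray over 4 cells = 2424  → 4.1995
row 13: Σ corner-gray over 4 cells = 2246  → 3.8911
row 14: Σ corner-gray over 4 cells = 2013  → 3.4874
Σ rows: total corner-gray = 35031  → 60.6894 mm³

60.689


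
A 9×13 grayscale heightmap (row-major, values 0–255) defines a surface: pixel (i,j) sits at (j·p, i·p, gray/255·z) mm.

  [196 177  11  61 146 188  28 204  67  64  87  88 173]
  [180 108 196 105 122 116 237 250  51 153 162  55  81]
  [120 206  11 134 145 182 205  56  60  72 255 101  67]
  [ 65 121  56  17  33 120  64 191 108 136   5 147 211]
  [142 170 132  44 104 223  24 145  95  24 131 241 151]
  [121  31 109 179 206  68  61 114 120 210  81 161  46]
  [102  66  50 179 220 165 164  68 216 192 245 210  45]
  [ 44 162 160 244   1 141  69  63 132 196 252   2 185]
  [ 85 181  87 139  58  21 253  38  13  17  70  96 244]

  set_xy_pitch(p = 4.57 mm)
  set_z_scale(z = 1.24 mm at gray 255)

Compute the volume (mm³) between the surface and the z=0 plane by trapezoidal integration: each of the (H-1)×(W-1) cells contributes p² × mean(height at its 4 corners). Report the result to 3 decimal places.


height_mm = gray/255 × 1.24; cell vol = 4.57² × mean(4 corners)
unit = 4.57² × 1.24 / (4×255) = 0.0253895 mm³ per gray-sum
row 0: Σ corner-gray over 12 cells = 5982  → 151.8799
row 1: Σ corner-gray over 12 cells = 6412  → 162.7974
row 2: Σ corner-gray over 12 cells = 5313  → 134.8943
row 3: Σ corner-gray over 12 cells = 5231  → 132.8124
row 4: Σ corner-gray over 12 cells = 5806  → 147.4114
row 5: Σ corner-gray over 12 cells = 6544  → 166.1488
row 6: Σ corner-gray over 12 cells = 6770  → 171.8868
row 7: Σ corner-gray over 12 cells = 5348  → 135.7830
Σ rows: total corner-gray = 47406  → 1203.6140 mm³

1203.614


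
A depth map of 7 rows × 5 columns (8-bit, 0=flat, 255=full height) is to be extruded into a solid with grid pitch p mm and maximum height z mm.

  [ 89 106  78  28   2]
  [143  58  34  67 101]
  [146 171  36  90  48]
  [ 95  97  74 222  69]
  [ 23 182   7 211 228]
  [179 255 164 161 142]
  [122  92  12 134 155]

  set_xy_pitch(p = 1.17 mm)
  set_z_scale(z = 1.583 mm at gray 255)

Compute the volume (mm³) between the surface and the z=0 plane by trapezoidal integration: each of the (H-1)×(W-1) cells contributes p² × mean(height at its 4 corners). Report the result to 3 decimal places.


height_mm = gray/255 × 1.583; cell vol = 1.17² × mean(4 corners)
unit = 1.17² × 1.583 / (4×255) = 0.00212448 mm³ per gray-sum
row 0: Σ corner-gray over 4 cells = 1077  → 2.2881
row 1: Σ corner-gray over 4 cells = 1350  → 2.8680
row 2: Σ corner-gray over 4 cells = 1738  → 3.6923
row 3: Σ corner-gray over 4 cells = 2001  → 4.2511
row 4: Σ corner-gray over 4 cells = 2532  → 5.3792
row 5: Σ corner-gray over 4 cells = 2234  → 4.7461
Σ rows: total corner-gray = 10932  → 23.2248 mm³

23.225


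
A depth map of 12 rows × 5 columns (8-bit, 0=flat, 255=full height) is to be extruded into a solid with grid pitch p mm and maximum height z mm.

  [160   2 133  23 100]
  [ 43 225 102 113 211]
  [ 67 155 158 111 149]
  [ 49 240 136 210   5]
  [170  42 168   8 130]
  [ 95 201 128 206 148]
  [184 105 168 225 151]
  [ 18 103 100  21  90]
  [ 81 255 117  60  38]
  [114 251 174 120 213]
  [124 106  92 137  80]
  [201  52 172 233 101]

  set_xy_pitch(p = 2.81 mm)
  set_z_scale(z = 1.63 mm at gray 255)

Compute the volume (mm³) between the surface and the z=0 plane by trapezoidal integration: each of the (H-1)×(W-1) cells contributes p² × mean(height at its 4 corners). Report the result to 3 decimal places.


height_mm = gray/255 × 1.63; cell vol = 2.81² × mean(4 corners)
unit = 2.81² × 1.63 / (4×255) = 0.0126183 mm³ per gray-sum
row 0: Σ corner-gray over 4 cells = 1710  → 21.5773
row 1: Σ corner-gray over 4 cells = 2198  → 27.7350
row 2: Σ corner-gray over 4 cells = 2290  → 28.8959
row 3: Σ corner-gray over 4 cells = 1962  → 24.7571
row 4: Σ corner-gray over 4 cells = 2049  → 25.8549
row 5: Σ corner-gray over 4 cells = 2644  → 33.3627
row 6: Σ corner-gray over 4 cells = 1887  → 23.8107
row 7: Σ corner-gray over 4 cells = 1539  → 19.4195
row 8: Σ corner-gray over 4 cells = 2400  → 30.2839
row 9: Σ corner-gray over 4 cells = 2291  → 28.9085
row 10: Σ corner-gray over 4 cells = 2090  → 26.3722
Σ rows: total corner-gray = 23060  → 290.9775 mm³

290.977


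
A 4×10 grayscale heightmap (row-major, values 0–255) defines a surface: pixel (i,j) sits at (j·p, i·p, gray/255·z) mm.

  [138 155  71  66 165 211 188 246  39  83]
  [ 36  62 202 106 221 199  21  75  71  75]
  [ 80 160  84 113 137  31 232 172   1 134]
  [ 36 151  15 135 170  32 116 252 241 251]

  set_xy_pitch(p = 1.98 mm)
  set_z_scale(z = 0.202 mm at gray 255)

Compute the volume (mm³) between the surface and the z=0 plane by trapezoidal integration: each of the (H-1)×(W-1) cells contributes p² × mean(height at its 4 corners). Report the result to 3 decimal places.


10.258

height_mm = gray/255 × 0.202; cell vol = 1.98² × mean(4 corners)
unit = 1.98² × 0.202 / (4×255) = 0.000776393 mm³ per gray-sum
row 0: Σ corner-gray over 9 cells = 4528  → 3.5155
row 1: Σ corner-gray over 9 cells = 4099  → 3.1824
row 2: Σ corner-gray over 9 cells = 4585  → 3.5598
Σ rows: total corner-gray = 13212  → 10.2577 mm³


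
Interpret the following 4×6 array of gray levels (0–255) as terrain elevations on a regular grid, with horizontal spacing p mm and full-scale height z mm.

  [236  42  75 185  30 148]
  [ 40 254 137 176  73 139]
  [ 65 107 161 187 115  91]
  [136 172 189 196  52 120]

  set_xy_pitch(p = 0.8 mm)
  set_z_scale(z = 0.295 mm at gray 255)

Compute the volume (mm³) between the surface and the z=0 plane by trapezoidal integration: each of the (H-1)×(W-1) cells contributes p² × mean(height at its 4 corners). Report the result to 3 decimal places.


1.487

height_mm = gray/255 × 0.295; cell vol = 0.8² × mean(4 corners)
unit = 0.8² × 0.295 / (4×255) = 0.000185098 mm³ per gray-sum
row 0: Σ corner-gray over 5 cells = 2507  → 0.4640
row 1: Σ corner-gray over 5 cells = 2755  → 0.5099
row 2: Σ corner-gray over 5 cells = 2770  → 0.5127
Σ rows: total corner-gray = 8032  → 1.4867 mm³


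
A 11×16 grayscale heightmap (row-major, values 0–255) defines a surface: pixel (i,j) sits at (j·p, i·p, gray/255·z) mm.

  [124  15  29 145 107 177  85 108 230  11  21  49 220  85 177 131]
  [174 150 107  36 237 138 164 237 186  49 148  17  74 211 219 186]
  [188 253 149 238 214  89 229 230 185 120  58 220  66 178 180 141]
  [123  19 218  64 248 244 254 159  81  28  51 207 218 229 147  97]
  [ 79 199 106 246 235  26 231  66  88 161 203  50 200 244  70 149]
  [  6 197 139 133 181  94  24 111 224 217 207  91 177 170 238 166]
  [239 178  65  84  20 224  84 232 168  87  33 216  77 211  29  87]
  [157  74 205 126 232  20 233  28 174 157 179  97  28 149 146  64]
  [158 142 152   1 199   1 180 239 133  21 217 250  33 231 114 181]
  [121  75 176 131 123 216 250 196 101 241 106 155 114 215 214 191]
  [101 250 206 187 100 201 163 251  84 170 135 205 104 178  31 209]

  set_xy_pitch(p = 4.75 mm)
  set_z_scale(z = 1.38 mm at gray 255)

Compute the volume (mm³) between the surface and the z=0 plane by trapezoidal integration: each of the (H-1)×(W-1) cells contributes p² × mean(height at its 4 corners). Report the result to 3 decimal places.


height_mm = gray/255 × 1.38; cell vol = 4.75² × mean(4 corners)
unit = 4.75² × 1.38 / (4×255) = 0.0305257 mm³ per gray-sum
row 0: Σ corner-gray over 15 cells = 7479  → 228.3020
row 1: Σ corner-gray over 15 cells = 9453  → 288.5598
row 2: Σ corner-gray over 15 cells = 9701  → 296.1302
row 3: Σ corner-gray over 15 cells = 9032  → 275.7084
row 4: Σ corner-gray over 15 cells = 9056  → 276.4411
row 5: Σ corner-gray over 15 cells = 8320  → 253.9741
row 6: Σ corner-gray over 15 cells = 7659  → 233.7966
row 7: Σ corner-gray over 15 cells = 8082  → 246.7090
row 8: Σ corner-gray over 15 cells = 9103  → 277.8758
row 9: Σ corner-gray over 15 cells = 9778  → 298.4806
Σ rows: total corner-gray = 87663  → 2675.9775 mm³

2675.978


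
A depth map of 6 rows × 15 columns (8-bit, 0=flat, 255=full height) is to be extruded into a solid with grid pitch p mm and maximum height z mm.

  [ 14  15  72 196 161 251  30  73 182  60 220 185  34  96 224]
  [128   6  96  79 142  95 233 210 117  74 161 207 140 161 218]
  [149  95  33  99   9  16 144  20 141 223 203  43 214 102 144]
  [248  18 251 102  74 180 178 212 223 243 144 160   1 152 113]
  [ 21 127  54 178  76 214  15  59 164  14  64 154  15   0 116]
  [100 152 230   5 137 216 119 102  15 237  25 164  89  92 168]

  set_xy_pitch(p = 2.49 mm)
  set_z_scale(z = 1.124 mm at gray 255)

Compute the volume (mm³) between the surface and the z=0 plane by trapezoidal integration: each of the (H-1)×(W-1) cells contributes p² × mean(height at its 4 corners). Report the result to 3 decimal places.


229.810

height_mm = gray/255 × 1.124; cell vol = 2.49² × mean(4 corners)
unit = 2.49² × 1.124 / (4×255) = 0.00683227 mm³ per gray-sum
row 0: Σ corner-gray over 14 cells = 7176  → 49.0283
row 1: Σ corner-gray over 14 cells = 6765  → 46.2203
row 2: Σ corner-gray over 14 cells = 7214  → 49.2880
row 3: Σ corner-gray over 14 cells = 6642  → 45.3799
row 4: Σ corner-gray over 14 cells = 5839  → 39.8936
Σ rows: total corner-gray = 33636  → 229.8101 mm³


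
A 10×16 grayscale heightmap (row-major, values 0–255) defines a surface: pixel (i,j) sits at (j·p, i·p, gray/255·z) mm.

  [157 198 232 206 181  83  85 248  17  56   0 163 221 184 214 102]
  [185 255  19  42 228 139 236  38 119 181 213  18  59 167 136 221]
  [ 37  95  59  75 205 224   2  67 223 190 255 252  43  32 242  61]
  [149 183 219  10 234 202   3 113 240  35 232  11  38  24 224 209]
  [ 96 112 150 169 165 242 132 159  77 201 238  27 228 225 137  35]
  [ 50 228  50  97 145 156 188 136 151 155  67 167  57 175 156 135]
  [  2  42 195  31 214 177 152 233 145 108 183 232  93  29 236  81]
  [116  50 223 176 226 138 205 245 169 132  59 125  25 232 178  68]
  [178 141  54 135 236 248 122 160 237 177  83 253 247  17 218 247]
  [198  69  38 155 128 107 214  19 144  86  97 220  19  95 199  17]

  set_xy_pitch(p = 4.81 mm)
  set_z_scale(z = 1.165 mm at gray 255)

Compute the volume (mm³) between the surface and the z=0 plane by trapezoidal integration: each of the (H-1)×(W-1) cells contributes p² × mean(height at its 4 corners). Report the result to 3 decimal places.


2034.254

height_mm = gray/255 × 1.165; cell vol = 4.81² × mean(4 corners)
unit = 4.81² × 1.165 / (4×255) = 0.0264251 mm³ per gray-sum
row 0: Σ corner-gray over 15 cells = 8541  → 225.6964
row 1: Σ corner-gray over 15 cells = 8132  → 214.8886
row 2: Σ corner-gray over 15 cells = 7920  → 209.2864
row 3: Σ corner-gray over 15 cells = 8549  → 225.9078
row 4: Σ corner-gray over 15 cells = 8696  → 229.7923
row 5: Σ corner-gray over 15 cells = 8264  → 218.3767
row 6: Σ corner-gray over 15 cells = 8773  → 231.8270
row 7: Σ corner-gray over 15 cells = 9631  → 254.4997
row 8: Σ corner-gray over 15 cells = 8476  → 223.9788
Σ rows: total corner-gray = 76982  → 2034.2536 mm³


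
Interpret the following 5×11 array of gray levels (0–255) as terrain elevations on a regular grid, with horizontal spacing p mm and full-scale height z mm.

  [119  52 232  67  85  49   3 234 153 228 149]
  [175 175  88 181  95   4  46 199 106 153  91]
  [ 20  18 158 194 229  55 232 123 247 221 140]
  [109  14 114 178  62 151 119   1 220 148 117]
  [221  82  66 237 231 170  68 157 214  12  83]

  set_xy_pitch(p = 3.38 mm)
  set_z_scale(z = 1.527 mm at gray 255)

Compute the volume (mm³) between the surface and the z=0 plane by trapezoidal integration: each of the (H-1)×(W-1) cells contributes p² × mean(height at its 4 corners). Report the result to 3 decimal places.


height_mm = gray/255 × 1.527; cell vol = 3.38² × mean(4 corners)
unit = 3.38² × 1.527 / (4×255) = 0.017103 mm³ per gray-sum
row 0: Σ corner-gray over 10 cells = 4834  → 82.6759
row 1: Σ corner-gray over 10 cells = 5474  → 93.6218
row 2: Σ corner-gray over 10 cells = 5354  → 91.5695
row 3: Σ corner-gray over 10 cells = 5018  → 85.8228
Σ rows: total corner-gray = 20680  → 353.6900 mm³

353.690


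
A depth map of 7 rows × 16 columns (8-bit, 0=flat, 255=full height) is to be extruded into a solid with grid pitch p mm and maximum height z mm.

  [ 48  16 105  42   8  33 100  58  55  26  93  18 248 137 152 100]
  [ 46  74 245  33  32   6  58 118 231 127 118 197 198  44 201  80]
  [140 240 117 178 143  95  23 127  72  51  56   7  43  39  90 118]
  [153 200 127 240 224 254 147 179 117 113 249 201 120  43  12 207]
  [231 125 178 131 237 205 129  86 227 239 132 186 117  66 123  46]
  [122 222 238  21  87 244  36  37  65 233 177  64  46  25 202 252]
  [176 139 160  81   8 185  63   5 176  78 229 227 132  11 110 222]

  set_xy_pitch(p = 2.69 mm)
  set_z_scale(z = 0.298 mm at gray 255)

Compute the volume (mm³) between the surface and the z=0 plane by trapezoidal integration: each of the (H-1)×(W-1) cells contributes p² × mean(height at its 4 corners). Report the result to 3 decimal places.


height_mm = gray/255 × 0.298; cell vol = 2.69² × mean(4 corners)
unit = 2.69² × 0.298 / (4×255) = 0.00211408 mm³ per gray-sum
row 0: Σ corner-gray over 15 cells = 5820  → 12.3039
row 1: Σ corner-gray over 15 cells = 6310  → 13.3398
row 2: Σ corner-gray over 15 cells = 7632  → 16.1346
row 3: Σ corner-gray over 15 cells = 9451  → 19.9801
row 4: Σ corner-gray over 15 cells = 8407  → 17.7730
row 5: Σ corner-gray over 15 cells = 7374  → 15.5892
Σ rows: total corner-gray = 44994  → 95.1207 mm³

95.121


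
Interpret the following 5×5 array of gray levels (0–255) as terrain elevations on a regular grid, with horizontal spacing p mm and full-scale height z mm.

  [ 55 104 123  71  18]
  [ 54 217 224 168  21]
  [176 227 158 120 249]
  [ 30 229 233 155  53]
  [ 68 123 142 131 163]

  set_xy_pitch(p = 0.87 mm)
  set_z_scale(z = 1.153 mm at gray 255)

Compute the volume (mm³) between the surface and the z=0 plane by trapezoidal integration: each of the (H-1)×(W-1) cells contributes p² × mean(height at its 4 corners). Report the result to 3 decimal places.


8.369

height_mm = gray/255 × 1.153; cell vol = 0.87² × mean(4 corners)
unit = 0.87² × 1.153 / (4×255) = 0.000855594 mm³ per gray-sum
row 0: Σ corner-gray over 4 cells = 1962  → 1.6787
row 1: Σ corner-gray over 4 cells = 2728  → 2.3341
row 2: Σ corner-gray over 4 cells = 2752  → 2.3546
row 3: Σ corner-gray over 4 cells = 2340  → 2.0021
Σ rows: total corner-gray = 9782  → 8.3694 mm³


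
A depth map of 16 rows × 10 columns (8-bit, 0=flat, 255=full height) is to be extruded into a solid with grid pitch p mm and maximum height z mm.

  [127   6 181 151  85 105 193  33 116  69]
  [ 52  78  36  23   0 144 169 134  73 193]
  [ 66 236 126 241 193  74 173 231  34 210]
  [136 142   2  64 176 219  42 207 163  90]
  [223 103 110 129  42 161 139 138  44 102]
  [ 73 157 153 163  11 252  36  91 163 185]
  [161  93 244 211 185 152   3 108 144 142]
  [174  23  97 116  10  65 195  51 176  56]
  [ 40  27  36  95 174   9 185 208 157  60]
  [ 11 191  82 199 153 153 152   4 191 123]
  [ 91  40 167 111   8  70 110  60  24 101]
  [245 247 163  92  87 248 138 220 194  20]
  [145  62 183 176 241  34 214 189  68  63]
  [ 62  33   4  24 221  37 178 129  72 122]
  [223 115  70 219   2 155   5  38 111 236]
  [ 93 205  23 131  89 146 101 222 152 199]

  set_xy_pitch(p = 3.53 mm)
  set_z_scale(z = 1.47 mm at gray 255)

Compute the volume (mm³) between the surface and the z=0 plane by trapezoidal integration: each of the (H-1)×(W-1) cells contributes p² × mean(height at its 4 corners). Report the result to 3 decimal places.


height_mm = gray/255 × 1.47; cell vol = 3.53² × mean(4 corners)
unit = 3.53² × 1.47 / (4×255) = 0.0179584 mm³ per gray-sum
row 0: Σ corner-gray over 9 cells = 3495  → 62.7645
row 1: Σ corner-gray over 9 cells = 4451  → 79.9326
row 2: Σ corner-gray over 9 cells = 5148  → 92.4496
row 3: Σ corner-gray over 9 cells = 4313  → 77.4544
row 4: Σ corner-gray over 9 cells = 4367  → 78.4241
row 5: Σ corner-gray over 9 cells = 4893  → 87.8702
row 6: Σ corner-gray over 9 cells = 4279  → 76.8438
row 7: Σ corner-gray over 9 cells = 3578  → 64.2550
row 8: Σ corner-gray over 9 cells = 4266  → 76.6103
row 9: Σ corner-gray over 9 cells = 3756  → 67.4516
row 10: Σ corner-gray over 9 cells = 4415  → 79.2861
row 11: Σ corner-gray over 9 cells = 5585  → 100.2974
row 12: Σ corner-gray over 9 cells = 4122  → 74.0243
row 13: Σ corner-gray over 9 cells = 3469  → 62.2975
row 14: Σ corner-gray over 9 cells = 4319  → 77.5621
Σ rows: total corner-gray = 64456  → 1157.5238 mm³

1157.524


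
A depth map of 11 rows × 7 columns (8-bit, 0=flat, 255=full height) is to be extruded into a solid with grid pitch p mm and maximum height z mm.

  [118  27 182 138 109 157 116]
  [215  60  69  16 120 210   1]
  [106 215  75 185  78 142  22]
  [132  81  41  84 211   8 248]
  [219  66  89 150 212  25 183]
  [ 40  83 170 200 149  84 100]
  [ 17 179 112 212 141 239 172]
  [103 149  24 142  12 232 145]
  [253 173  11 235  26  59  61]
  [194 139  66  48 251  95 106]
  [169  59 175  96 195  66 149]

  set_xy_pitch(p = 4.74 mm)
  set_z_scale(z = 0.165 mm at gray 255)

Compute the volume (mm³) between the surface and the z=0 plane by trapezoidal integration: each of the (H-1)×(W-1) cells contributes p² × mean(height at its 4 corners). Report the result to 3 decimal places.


height_mm = gray/255 × 0.165; cell vol = 4.74² × mean(4 corners)
unit = 4.74² × 0.165 / (4×255) = 0.00363446 mm³ per gray-sum
row 0: Σ corner-gray over 6 cells = 2626  → 9.5441
row 1: Σ corner-gray over 6 cells = 2684  → 9.7549
row 2: Σ corner-gray over 6 cells = 2748  → 9.9875
row 3: Σ corner-gray over 6 cells = 2716  → 9.8712
row 4: Σ corner-gray over 6 cells = 2998  → 10.8961
row 5: Σ corner-gray over 6 cells = 3467  → 12.6007
row 6: Σ corner-gray over 6 cells = 3321  → 12.0701
row 7: Σ corner-gray over 6 cells = 2688  → 9.7694
row 8: Σ corner-gray over 6 cells = 2820  → 10.2492
row 9: Σ corner-gray over 6 cells = 2998  → 10.8961
Σ rows: total corner-gray = 29066  → 105.6394 mm³

105.639


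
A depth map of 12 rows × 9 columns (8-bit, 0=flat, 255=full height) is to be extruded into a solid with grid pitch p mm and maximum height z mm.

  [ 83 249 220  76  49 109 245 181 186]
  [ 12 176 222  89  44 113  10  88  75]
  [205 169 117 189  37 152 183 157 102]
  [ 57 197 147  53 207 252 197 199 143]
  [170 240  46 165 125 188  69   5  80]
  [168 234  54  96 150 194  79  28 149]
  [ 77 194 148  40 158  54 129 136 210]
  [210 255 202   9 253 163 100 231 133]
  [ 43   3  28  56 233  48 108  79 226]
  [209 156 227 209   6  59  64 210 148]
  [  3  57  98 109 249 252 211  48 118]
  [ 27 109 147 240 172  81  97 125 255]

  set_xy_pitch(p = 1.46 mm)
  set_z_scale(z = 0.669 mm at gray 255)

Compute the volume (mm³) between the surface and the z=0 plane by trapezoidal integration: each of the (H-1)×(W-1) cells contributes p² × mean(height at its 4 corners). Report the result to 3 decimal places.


height_mm = gray/255 × 0.669; cell vol = 1.46² × mean(4 corners)
unit = 1.46² × 0.669 / (4×255) = 0.00139808 mm³ per gray-sum
row 0: Σ corner-gray over 8 cells = 4098  → 5.7293
row 1: Σ corner-gray over 8 cells = 3886  → 5.4329
row 2: Σ corner-gray over 8 cells = 5019  → 7.0170
row 3: Σ corner-gray over 8 cells = 4630  → 6.4731
row 4: Σ corner-gray over 8 cells = 3913  → 5.4707
row 5: Σ corner-gray over 8 cells = 3992  → 5.5811
row 6: Σ corner-gray over 8 cells = 4774  → 6.6744
row 7: Σ corner-gray over 8 cells = 4148  → 5.7992
row 8: Σ corner-gray over 8 cells = 3598  → 5.0303
row 9: Σ corner-gray over 8 cells = 4388  → 6.1348
row 10: Σ corner-gray over 8 cells = 4393  → 6.1418
Σ rows: total corner-gray = 46839  → 65.4846 mm³

65.485


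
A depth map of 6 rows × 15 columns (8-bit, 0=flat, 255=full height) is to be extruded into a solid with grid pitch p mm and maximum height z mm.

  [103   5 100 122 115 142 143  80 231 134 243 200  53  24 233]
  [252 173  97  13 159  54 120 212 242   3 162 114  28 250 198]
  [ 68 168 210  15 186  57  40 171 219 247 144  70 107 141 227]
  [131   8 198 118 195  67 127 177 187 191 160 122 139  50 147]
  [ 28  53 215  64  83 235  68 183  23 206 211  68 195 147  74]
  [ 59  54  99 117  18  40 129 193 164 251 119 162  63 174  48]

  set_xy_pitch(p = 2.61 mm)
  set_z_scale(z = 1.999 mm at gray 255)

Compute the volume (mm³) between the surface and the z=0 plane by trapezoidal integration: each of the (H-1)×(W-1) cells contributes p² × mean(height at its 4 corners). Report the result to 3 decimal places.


height_mm = gray/255 × 1.999; cell vol = 2.61² × mean(4 corners)
unit = 2.61² × 1.999 / (4×255) = 0.0133504 mm³ per gray-sum
row 0: Σ corner-gray over 14 cells = 7224  → 96.4431
row 1: Σ corner-gray over 14 cells = 7549  → 100.7820
row 2: Σ corner-gray over 14 cells = 7601  → 101.4762
row 3: Σ corner-gray over 14 cells = 7360  → 98.2588
row 4: Σ corner-gray over 14 cells = 6877  → 91.8106
Σ rows: total corner-gray = 36611  → 488.7708 mm³

488.771


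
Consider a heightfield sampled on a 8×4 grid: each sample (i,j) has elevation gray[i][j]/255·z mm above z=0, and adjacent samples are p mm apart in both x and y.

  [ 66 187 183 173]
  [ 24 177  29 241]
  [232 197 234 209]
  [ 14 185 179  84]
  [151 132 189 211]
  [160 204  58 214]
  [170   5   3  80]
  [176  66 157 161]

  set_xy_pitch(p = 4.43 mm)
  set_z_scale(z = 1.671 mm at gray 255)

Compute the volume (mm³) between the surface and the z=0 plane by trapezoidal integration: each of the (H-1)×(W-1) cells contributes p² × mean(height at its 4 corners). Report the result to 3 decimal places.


376.479

height_mm = gray/255 × 1.671; cell vol = 4.43² × mean(4 corners)
unit = 4.43² × 1.671 / (4×255) = 0.0321502 mm³ per gray-sum
row 0: Σ corner-gray over 3 cells = 1656  → 53.2407
row 1: Σ corner-gray over 3 cells = 1980  → 63.6574
row 2: Σ corner-gray over 3 cells = 2129  → 68.4478
row 3: Σ corner-gray over 3 cells = 1830  → 58.8349
row 4: Σ corner-gray over 3 cells = 1902  → 61.1497
row 5: Σ corner-gray over 3 cells = 1164  → 37.4228
row 6: Σ corner-gray over 3 cells = 1049  → 33.7256
Σ rows: total corner-gray = 11710  → 376.4789 mm³


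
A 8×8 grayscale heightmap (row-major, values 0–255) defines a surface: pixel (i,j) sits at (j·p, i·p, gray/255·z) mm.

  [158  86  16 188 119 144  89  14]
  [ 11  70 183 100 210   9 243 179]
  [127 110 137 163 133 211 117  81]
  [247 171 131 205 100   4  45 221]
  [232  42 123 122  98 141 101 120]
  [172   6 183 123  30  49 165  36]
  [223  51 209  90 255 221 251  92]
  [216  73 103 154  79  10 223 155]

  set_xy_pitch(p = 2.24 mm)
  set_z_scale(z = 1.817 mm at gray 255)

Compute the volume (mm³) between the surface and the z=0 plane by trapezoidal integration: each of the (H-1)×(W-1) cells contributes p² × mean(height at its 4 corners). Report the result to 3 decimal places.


223.464

height_mm = gray/255 × 1.817; cell vol = 2.24² × mean(4 corners)
unit = 2.24² × 1.817 / (4×255) = 0.00893821 mm³ per gray-sum
row 0: Σ corner-gray over 7 cells = 3276  → 29.2816
row 1: Σ corner-gray over 7 cells = 3770  → 33.6971
row 2: Σ corner-gray over 7 cells = 3730  → 33.3395
row 3: Σ corner-gray over 7 cells = 3386  → 30.2648
row 4: Σ corner-gray over 7 cells = 2926  → 26.1532
row 5: Σ corner-gray over 7 cells = 3789  → 33.8669
row 6: Σ corner-gray over 7 cells = 4124  → 36.8612
Σ rows: total corner-gray = 25001  → 223.4643 mm³


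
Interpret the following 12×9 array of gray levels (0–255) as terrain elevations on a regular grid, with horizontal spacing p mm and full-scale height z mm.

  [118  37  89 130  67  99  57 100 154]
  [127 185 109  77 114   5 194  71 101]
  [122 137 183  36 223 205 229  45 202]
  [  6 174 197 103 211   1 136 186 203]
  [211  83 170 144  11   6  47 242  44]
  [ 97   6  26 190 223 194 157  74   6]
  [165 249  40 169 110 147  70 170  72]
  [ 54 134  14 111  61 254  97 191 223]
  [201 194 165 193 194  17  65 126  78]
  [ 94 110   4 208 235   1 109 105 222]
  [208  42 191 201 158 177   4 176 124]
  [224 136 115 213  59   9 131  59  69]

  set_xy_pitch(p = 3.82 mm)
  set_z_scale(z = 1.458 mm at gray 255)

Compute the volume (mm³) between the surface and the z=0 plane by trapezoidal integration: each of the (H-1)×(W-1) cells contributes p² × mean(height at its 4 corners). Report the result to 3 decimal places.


height_mm = gray/255 × 1.458; cell vol = 3.82² × mean(4 corners)
unit = 3.82² × 1.458 / (4×255) = 0.0208585 mm³ per gray-sum
row 0: Σ corner-gray over 8 cells = 3168  → 66.0799
row 1: Σ corner-gray over 8 cells = 4178  → 87.1470
row 2: Σ corner-gray over 8 cells = 4665  → 97.3051
row 3: Σ corner-gray over 8 cells = 3886  → 81.0563
row 4: Σ corner-gray over 8 cells = 3504  → 73.0884
row 5: Σ corner-gray over 8 cells = 3990  → 83.2256
row 6: Σ corner-gray over 8 cells = 4148  → 86.5213
row 7: Σ corner-gray over 8 cells = 4188  → 87.3556
row 8: Σ corner-gray over 8 cells = 4047  → 84.4145
row 9: Σ corner-gray over 8 cells = 4090  → 85.3115
row 10: Σ corner-gray over 8 cells = 3967  → 82.7459
Σ rows: total corner-gray = 43831  → 914.2510 mm³

914.251


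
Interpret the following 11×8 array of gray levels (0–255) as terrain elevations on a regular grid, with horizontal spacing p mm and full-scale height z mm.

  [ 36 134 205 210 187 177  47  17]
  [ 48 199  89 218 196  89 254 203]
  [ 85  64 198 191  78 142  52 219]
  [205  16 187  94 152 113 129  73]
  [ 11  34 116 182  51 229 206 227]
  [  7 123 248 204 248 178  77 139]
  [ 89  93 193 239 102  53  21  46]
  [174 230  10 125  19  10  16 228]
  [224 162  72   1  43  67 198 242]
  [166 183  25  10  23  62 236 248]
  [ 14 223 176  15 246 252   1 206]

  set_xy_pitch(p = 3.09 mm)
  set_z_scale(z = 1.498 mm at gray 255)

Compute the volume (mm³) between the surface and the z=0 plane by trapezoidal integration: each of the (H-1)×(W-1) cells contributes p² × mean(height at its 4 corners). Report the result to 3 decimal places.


497.620

height_mm = gray/255 × 1.498; cell vol = 3.09² × mean(4 corners)
unit = 3.09² × 1.498 / (4×255) = 0.0140226 mm³ per gray-sum
row 0: Σ corner-gray over 7 cells = 4314  → 60.4935
row 1: Σ corner-gray over 7 cells = 4095  → 57.4226
row 2: Σ corner-gray over 7 cells = 3414  → 47.8732
row 3: Σ corner-gray over 7 cells = 3534  → 49.5559
row 4: Σ corner-gray over 7 cells = 4176  → 58.5584
row 5: Σ corner-gray over 7 cells = 3839  → 53.8328
row 6: Σ corner-gray over 7 cells = 2759  → 38.6884
row 7: Σ corner-gray over 7 cells = 2774  → 38.8987
row 8: Σ corner-gray over 7 cells = 3044  → 42.6848
row 9: Σ corner-gray over 7 cells = 3538  → 49.6120
Σ rows: total corner-gray = 35487  → 497.6201 mm³


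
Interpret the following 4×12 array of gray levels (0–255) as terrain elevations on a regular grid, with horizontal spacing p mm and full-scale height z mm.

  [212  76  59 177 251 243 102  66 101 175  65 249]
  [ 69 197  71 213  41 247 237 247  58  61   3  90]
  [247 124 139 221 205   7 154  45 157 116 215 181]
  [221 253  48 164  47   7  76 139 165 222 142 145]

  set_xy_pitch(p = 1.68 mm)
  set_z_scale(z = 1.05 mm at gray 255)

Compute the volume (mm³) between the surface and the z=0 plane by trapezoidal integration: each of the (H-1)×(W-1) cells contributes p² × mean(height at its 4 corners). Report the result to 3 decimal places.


52.847

height_mm = gray/255 × 1.05; cell vol = 1.68² × mean(4 corners)
unit = 1.68² × 1.05 / (4×255) = 0.00290541 mm³ per gray-sum
row 0: Σ corner-gray over 11 cells = 6000  → 17.4325
row 1: Σ corner-gray over 11 cells = 6103  → 17.7317
row 2: Σ corner-gray over 11 cells = 6086  → 17.6823
Σ rows: total corner-gray = 18189  → 52.8465 mm³


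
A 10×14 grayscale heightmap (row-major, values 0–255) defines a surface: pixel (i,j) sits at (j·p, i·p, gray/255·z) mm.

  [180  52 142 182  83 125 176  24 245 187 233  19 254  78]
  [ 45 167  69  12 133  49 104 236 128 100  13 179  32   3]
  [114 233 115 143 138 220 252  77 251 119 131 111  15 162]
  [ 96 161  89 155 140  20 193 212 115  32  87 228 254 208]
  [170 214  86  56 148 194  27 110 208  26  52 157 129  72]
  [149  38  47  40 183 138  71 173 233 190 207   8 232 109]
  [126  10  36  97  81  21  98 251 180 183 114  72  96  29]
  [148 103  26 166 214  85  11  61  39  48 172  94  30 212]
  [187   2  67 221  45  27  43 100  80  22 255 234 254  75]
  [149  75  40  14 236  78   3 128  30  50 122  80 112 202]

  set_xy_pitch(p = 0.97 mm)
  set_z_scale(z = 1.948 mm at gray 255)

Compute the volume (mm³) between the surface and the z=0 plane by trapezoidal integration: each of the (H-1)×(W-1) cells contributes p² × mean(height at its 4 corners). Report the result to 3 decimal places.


98.959

height_mm = gray/255 × 1.948; cell vol = 0.97² × mean(4 corners)
unit = 0.97² × 1.948 / (4×255) = 0.00179693 mm³ per gray-sum
row 0: Σ corner-gray over 13 cells = 6194  → 11.1302
row 1: Σ corner-gray over 13 cells = 6378  → 11.4608
row 2: Σ corner-gray over 13 cells = 7562  → 13.5884
row 3: Σ corner-gray over 13 cells = 6732  → 12.0970
row 4: Σ corner-gray over 13 cells = 6434  → 11.5615
row 5: Σ corner-gray over 13 cells = 6011  → 10.8014
row 6: Σ corner-gray over 13 cells = 5091  → 9.1482
row 7: Σ corner-gray over 13 cells = 5420  → 9.7394
row 8: Σ corner-gray over 13 cells = 5249  → 9.4321
Σ rows: total corner-gray = 55071  → 98.9590 mm³


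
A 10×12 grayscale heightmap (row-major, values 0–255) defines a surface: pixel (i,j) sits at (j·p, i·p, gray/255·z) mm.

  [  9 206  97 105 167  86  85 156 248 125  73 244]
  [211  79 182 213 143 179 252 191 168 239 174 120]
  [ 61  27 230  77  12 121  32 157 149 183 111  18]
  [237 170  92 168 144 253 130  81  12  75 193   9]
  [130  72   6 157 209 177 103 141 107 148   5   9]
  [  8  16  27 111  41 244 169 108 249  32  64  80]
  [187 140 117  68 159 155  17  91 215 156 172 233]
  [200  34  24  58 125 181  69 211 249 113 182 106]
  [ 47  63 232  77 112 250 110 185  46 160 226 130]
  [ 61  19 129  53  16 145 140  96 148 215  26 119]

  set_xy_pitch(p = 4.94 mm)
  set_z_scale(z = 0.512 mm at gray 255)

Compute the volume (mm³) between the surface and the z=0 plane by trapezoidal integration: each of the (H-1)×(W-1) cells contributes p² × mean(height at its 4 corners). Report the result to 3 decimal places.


616.831

height_mm = gray/255 × 0.512; cell vol = 4.94² × mean(4 corners)
unit = 4.94² × 0.512 / (4×255) = 0.0122497 mm³ per gray-sum
row 0: Σ corner-gray over 11 cells = 6920  → 84.7676
row 1: Σ corner-gray over 11 cells = 6248  → 76.5358
row 2: Σ corner-gray over 11 cells = 5159  → 63.1959
row 3: Σ corner-gray over 11 cells = 5271  → 64.5679
row 4: Σ corner-gray over 11 cells = 4599  → 56.3361
row 5: Σ corner-gray over 11 cells = 5210  → 63.8207
row 6: Σ corner-gray over 11 cells = 5798  → 71.0235
row 7: Σ corner-gray over 11 cells = 5897  → 72.2362
row 8: Σ corner-gray over 11 cells = 5253  → 64.3474
Σ rows: total corner-gray = 50355  → 616.8311 mm³


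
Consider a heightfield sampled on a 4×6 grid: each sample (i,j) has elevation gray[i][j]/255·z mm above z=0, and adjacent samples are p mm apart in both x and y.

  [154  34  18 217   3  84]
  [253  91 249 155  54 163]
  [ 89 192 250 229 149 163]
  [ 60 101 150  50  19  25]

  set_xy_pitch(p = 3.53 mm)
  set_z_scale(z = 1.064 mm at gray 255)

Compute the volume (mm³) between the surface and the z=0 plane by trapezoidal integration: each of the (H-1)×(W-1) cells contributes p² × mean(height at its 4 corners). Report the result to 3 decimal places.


height_mm = gray/255 × 1.064; cell vol = 3.53² × mean(4 corners)
unit = 3.53² × 1.064 / (4×255) = 0.0129984 mm³ per gray-sum
row 0: Σ corner-gray over 5 cells = 2296  → 29.8444
row 1: Σ corner-gray over 5 cells = 3406  → 44.2726
row 2: Σ corner-gray over 5 cells = 2617  → 34.0169
Σ rows: total corner-gray = 8319  → 108.1339 mm³

108.134


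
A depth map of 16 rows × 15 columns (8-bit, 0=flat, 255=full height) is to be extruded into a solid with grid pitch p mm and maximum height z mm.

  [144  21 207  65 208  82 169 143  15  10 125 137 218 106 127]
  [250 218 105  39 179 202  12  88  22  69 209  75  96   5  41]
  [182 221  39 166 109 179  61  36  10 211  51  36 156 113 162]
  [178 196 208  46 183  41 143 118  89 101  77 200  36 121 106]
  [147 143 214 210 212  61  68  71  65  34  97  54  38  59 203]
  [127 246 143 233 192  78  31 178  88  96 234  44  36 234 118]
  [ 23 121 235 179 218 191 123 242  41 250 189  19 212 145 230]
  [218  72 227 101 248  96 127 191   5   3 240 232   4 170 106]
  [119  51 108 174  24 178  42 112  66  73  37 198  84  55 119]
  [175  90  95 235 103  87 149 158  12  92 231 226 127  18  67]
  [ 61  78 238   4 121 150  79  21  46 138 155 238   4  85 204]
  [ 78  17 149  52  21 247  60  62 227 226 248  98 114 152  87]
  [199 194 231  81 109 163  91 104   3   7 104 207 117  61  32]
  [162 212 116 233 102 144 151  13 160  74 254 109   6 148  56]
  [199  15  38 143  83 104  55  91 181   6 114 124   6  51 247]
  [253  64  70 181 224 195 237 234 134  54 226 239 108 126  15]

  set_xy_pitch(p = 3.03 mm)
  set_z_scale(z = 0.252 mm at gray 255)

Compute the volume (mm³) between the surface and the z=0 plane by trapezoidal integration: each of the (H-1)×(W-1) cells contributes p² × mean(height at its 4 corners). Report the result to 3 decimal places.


229.070

height_mm = gray/255 × 0.252; cell vol = 3.03² × mean(4 corners)
unit = 3.03² × 0.252 / (4×255) = 0.00226822 mm³ per gray-sum
row 0: Σ corner-gray over 14 cells = 6212  → 14.0902
row 1: Σ corner-gray over 14 cells = 6049  → 13.7205
row 2: Σ corner-gray over 14 cells = 6522  → 14.7933
row 3: Σ corner-gray over 14 cells = 6404  → 14.5257
row 4: Σ corner-gray over 14 cells = 6913  → 15.6802
row 5: Σ corner-gray over 14 cells = 8494  → 19.2663
row 6: Σ corner-gray over 14 cells = 8339  → 18.9147
row 7: Σ corner-gray over 14 cells = 6398  → 14.5121
row 8: Σ corner-gray over 14 cells = 6130  → 13.9042
row 9: Σ corner-gray over 14 cells = 6467  → 14.6686
row 10: Σ corner-gray over 14 cells = 6490  → 14.7208
row 11: Σ corner-gray over 14 cells = 6686  → 15.1653
row 12: Σ corner-gray over 14 cells = 6837  → 15.5078
row 13: Σ corner-gray over 14 cells = 6130  → 13.9042
row 14: Σ corner-gray over 14 cells = 6920  → 15.6961
Σ rows: total corner-gray = 100991  → 229.0700 mm³


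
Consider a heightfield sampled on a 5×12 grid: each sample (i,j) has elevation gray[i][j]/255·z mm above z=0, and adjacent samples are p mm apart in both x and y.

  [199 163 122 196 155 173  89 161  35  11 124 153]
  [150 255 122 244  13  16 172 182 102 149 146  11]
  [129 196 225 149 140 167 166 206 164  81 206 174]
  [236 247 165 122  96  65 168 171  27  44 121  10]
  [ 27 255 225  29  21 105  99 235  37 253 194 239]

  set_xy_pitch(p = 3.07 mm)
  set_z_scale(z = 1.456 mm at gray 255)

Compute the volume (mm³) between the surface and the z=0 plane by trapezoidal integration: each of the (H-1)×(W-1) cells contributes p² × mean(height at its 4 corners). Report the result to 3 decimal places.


height_mm = gray/255 × 1.456; cell vol = 3.07² × mean(4 corners)
unit = 3.07² × 1.456 / (4×255) = 0.0134536 mm³ per gray-sum
row 0: Σ corner-gray over 11 cells = 5773  → 77.6675
row 1: Σ corner-gray over 11 cells = 6666  → 89.6816
row 2: Σ corner-gray over 11 cells = 6401  → 86.1164
row 3: Σ corner-gray over 11 cells = 5870  → 78.9725
Σ rows: total corner-gray = 24710  → 332.4380 mm³

332.438


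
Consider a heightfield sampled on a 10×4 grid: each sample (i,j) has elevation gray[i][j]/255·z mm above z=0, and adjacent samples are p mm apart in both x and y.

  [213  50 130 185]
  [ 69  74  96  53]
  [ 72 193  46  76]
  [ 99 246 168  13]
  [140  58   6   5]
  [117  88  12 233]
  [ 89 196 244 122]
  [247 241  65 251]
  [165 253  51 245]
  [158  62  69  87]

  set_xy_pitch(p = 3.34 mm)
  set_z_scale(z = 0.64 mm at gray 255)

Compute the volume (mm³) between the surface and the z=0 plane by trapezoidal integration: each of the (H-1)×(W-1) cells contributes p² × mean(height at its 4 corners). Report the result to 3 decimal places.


93.830

height_mm = gray/255 × 0.64; cell vol = 3.34² × mean(4 corners)
unit = 3.34² × 0.64 / (4×255) = 0.00699959 mm³ per gray-sum
row 0: Σ corner-gray over 3 cells = 1220  → 8.5395
row 1: Σ corner-gray over 3 cells = 1088  → 7.6156
row 2: Σ corner-gray over 3 cells = 1566  → 10.9614
row 3: Σ corner-gray over 3 cells = 1213  → 8.4905
row 4: Σ corner-gray over 3 cells = 823  → 5.7607
row 5: Σ corner-gray over 3 cells = 1641  → 11.4863
row 6: Σ corner-gray over 3 cells = 2201  → 15.4061
row 7: Σ corner-gray over 3 cells = 2128  → 14.8951
row 8: Σ corner-gray over 3 cells = 1525  → 10.6744
Σ rows: total corner-gray = 13405  → 93.8295 mm³
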